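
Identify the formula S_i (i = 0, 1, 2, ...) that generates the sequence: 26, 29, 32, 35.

Check differences: 29 - 26 = 3
32 - 29 = 3
Common difference d = 3.
First term a = 26.
Formula: S_i = 26 + 3*i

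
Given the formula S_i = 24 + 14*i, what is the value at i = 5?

S_5 = 24 + 14*5 = 24 + 70 = 94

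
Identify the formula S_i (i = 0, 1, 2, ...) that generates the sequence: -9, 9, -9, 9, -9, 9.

Check ratios: 9 / -9 = -1.0
Common ratio r = -1.
First term a = -9.
Formula: S_i = -9 * (-1)^i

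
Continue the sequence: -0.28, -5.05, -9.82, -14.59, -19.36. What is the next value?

Differences: -5.05 - -0.28 = -4.77
This is an arithmetic sequence with common difference d = -4.77.
Next term = -19.36 + -4.77 = -24.13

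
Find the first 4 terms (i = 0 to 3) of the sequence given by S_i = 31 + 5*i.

This is an arithmetic sequence.
i=0: S_0 = 31 + 5*0 = 31
i=1: S_1 = 31 + 5*1 = 36
i=2: S_2 = 31 + 5*2 = 41
i=3: S_3 = 31 + 5*3 = 46
The first 4 terms are: [31, 36, 41, 46]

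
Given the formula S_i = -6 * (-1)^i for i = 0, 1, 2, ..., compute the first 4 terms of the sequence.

This is a geometric sequence.
i=0: S_0 = -6 * (-1)^0 = -6
i=1: S_1 = -6 * (-1)^1 = 6
i=2: S_2 = -6 * (-1)^2 = -6
i=3: S_3 = -6 * (-1)^3 = 6
The first 4 terms are: [-6, 6, -6, 6]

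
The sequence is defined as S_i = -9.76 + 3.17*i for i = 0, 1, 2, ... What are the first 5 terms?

This is an arithmetic sequence.
i=0: S_0 = -9.76 + 3.17*0 = -9.76
i=1: S_1 = -9.76 + 3.17*1 = -6.59
i=2: S_2 = -9.76 + 3.17*2 = -3.42
i=3: S_3 = -9.76 + 3.17*3 = -0.25
i=4: S_4 = -9.76 + 3.17*4 = 2.92
The first 5 terms are: [-9.76, -6.59, -3.42, -0.25, 2.92]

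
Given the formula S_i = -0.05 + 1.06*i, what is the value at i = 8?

S_8 = -0.05 + 1.06*8 = -0.05 + 8.48 = 8.43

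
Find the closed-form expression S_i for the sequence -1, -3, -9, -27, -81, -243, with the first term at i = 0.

Check ratios: -3 / -1 = 3.0
Common ratio r = 3.
First term a = -1.
Formula: S_i = -1 * 3^i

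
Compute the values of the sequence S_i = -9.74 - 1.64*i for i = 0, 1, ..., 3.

This is an arithmetic sequence.
i=0: S_0 = -9.74 + -1.64*0 = -9.74
i=1: S_1 = -9.74 + -1.64*1 = -11.38
i=2: S_2 = -9.74 + -1.64*2 = -13.02
i=3: S_3 = -9.74 + -1.64*3 = -14.66
The first 4 terms are: [-9.74, -11.38, -13.02, -14.66]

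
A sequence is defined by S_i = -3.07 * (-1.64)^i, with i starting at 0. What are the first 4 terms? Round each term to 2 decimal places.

This is a geometric sequence.
i=0: S_0 = -3.07 * (-1.64)^0 = -3.07
i=1: S_1 = -3.07 * (-1.64)^1 ≈ 5.03
i=2: S_2 = -3.07 * (-1.64)^2 ≈ -8.26
i=3: S_3 = -3.07 * (-1.64)^3 ≈ 13.54
The first 4 terms are: [-3.07, 5.03, -8.26, 13.54]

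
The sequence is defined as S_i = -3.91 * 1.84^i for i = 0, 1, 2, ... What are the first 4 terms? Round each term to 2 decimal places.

This is a geometric sequence.
i=0: S_0 = -3.91 * 1.84^0 = -3.91
i=1: S_1 = -3.91 * 1.84^1 ≈ -7.19
i=2: S_2 = -3.91 * 1.84^2 ≈ -13.24
i=3: S_3 = -3.91 * 1.84^3 ≈ -24.36
The first 4 terms are: [-3.91, -7.19, -13.24, -24.36]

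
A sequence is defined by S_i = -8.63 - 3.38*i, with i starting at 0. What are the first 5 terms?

This is an arithmetic sequence.
i=0: S_0 = -8.63 + -3.38*0 = -8.63
i=1: S_1 = -8.63 + -3.38*1 = -12.01
i=2: S_2 = -8.63 + -3.38*2 = -15.39
i=3: S_3 = -8.63 + -3.38*3 = -18.77
i=4: S_4 = -8.63 + -3.38*4 = -22.15
The first 5 terms are: [-8.63, -12.01, -15.39, -18.77, -22.15]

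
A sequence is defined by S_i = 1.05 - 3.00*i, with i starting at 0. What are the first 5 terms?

This is an arithmetic sequence.
i=0: S_0 = 1.05 + -3.0*0 = 1.05
i=1: S_1 = 1.05 + -3.0*1 = -1.95
i=2: S_2 = 1.05 + -3.0*2 = -4.95
i=3: S_3 = 1.05 + -3.0*3 = -7.95
i=4: S_4 = 1.05 + -3.0*4 = -10.95
The first 5 terms are: [1.05, -1.95, -4.95, -7.95, -10.95]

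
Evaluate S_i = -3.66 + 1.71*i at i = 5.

S_5 = -3.66 + 1.71*5 = -3.66 + 8.55 = 4.89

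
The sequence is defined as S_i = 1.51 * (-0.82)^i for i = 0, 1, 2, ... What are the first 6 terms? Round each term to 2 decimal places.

This is a geometric sequence.
i=0: S_0 = 1.51 * (-0.82)^0 = 1.51
i=1: S_1 = 1.51 * (-0.82)^1 ≈ -1.24
i=2: S_2 = 1.51 * (-0.82)^2 ≈ 1.02
i=3: S_3 = 1.51 * (-0.82)^3 ≈ -0.83
i=4: S_4 = 1.51 * (-0.82)^4 ≈ 0.68
i=5: S_5 = 1.51 * (-0.82)^5 ≈ -0.56
The first 6 terms are: [1.51, -1.24, 1.02, -0.83, 0.68, -0.56]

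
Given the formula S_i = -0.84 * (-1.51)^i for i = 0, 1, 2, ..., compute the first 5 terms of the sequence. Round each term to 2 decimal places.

This is a geometric sequence.
i=0: S_0 = -0.84 * (-1.51)^0 = -0.84
i=1: S_1 = -0.84 * (-1.51)^1 ≈ 1.27
i=2: S_2 = -0.84 * (-1.51)^2 ≈ -1.92
i=3: S_3 = -0.84 * (-1.51)^3 ≈ 2.89
i=4: S_4 = -0.84 * (-1.51)^4 ≈ -4.37
The first 5 terms are: [-0.84, 1.27, -1.92, 2.89, -4.37]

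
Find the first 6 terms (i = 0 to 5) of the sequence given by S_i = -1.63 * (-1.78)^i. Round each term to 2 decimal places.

This is a geometric sequence.
i=0: S_0 = -1.63 * (-1.78)^0 = -1.63
i=1: S_1 = -1.63 * (-1.78)^1 ≈ 2.9
i=2: S_2 = -1.63 * (-1.78)^2 ≈ -5.16
i=3: S_3 = -1.63 * (-1.78)^3 ≈ 9.19
i=4: S_4 = -1.63 * (-1.78)^4 ≈ -16.36
i=5: S_5 = -1.63 * (-1.78)^5 ≈ 29.13
The first 6 terms are: [-1.63, 2.9, -5.16, 9.19, -16.36, 29.13]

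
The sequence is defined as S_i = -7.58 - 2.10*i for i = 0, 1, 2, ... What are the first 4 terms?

This is an arithmetic sequence.
i=0: S_0 = -7.58 + -2.1*0 = -7.58
i=1: S_1 = -7.58 + -2.1*1 = -9.68
i=2: S_2 = -7.58 + -2.1*2 = -11.78
i=3: S_3 = -7.58 + -2.1*3 = -13.88
The first 4 terms are: [-7.58, -9.68, -11.78, -13.88]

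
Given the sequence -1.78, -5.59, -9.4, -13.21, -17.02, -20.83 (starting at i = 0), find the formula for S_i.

Check differences: -5.59 - -1.78 = -3.81
-9.4 - -5.59 = -3.81
Common difference d = -3.81.
First term a = -1.78.
Formula: S_i = -1.78 - 3.81*i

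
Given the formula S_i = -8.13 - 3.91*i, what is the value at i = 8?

S_8 = -8.13 + -3.91*8 = -8.13 + -31.28 = -39.41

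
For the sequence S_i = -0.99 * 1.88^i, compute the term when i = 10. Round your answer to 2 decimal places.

S_10 = -0.99 * 1.88^10 ≈ -0.99 * 551.5419 ≈ -546.03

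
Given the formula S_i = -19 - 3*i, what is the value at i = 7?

S_7 = -19 + -3*7 = -19 + -21 = -40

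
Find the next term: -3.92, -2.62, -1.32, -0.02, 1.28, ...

Differences: -2.62 - -3.92 = 1.3
This is an arithmetic sequence with common difference d = 1.3.
Next term = 1.28 + 1.3 = 2.58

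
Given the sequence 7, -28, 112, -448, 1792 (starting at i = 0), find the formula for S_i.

Check ratios: -28 / 7 = -4.0
Common ratio r = -4.
First term a = 7.
Formula: S_i = 7 * (-4)^i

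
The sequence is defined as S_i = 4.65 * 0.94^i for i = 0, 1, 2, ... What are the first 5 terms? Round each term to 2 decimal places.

This is a geometric sequence.
i=0: S_0 = 4.65 * 0.94^0 = 4.65
i=1: S_1 = 4.65 * 0.94^1 ≈ 4.37
i=2: S_2 = 4.65 * 0.94^2 ≈ 4.11
i=3: S_3 = 4.65 * 0.94^3 ≈ 3.86
i=4: S_4 = 4.65 * 0.94^4 ≈ 3.63
The first 5 terms are: [4.65, 4.37, 4.11, 3.86, 3.63]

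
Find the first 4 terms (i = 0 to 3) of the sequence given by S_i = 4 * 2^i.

This is a geometric sequence.
i=0: S_0 = 4 * 2^0 = 4
i=1: S_1 = 4 * 2^1 = 8
i=2: S_2 = 4 * 2^2 = 16
i=3: S_3 = 4 * 2^3 = 32
The first 4 terms are: [4, 8, 16, 32]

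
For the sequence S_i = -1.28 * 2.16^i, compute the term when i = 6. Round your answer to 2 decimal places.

S_6 = -1.28 * 2.16^6 ≈ -1.28 * 101.56 ≈ -130.0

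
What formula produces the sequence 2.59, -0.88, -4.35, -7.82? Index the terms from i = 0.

Check differences: -0.88 - 2.59 = -3.47
-4.35 - -0.88 = -3.47
Common difference d = -3.47.
First term a = 2.59.
Formula: S_i = 2.59 - 3.47*i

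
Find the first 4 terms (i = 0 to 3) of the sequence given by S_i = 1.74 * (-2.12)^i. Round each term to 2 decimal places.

This is a geometric sequence.
i=0: S_0 = 1.74 * (-2.12)^0 = 1.74
i=1: S_1 = 1.74 * (-2.12)^1 ≈ -3.69
i=2: S_2 = 1.74 * (-2.12)^2 ≈ 7.82
i=3: S_3 = 1.74 * (-2.12)^3 ≈ -16.58
The first 4 terms are: [1.74, -3.69, 7.82, -16.58]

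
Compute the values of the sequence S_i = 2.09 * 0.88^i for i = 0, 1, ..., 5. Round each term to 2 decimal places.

This is a geometric sequence.
i=0: S_0 = 2.09 * 0.88^0 = 2.09
i=1: S_1 = 2.09 * 0.88^1 ≈ 1.84
i=2: S_2 = 2.09 * 0.88^2 ≈ 1.62
i=3: S_3 = 2.09 * 0.88^3 ≈ 1.42
i=4: S_4 = 2.09 * 0.88^4 ≈ 1.25
i=5: S_5 = 2.09 * 0.88^5 ≈ 1.1
The first 6 terms are: [2.09, 1.84, 1.62, 1.42, 1.25, 1.1]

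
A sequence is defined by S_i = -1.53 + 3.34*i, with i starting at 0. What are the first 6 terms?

This is an arithmetic sequence.
i=0: S_0 = -1.53 + 3.34*0 = -1.53
i=1: S_1 = -1.53 + 3.34*1 = 1.81
i=2: S_2 = -1.53 + 3.34*2 = 5.15
i=3: S_3 = -1.53 + 3.34*3 = 8.49
i=4: S_4 = -1.53 + 3.34*4 = 11.83
i=5: S_5 = -1.53 + 3.34*5 = 15.17
The first 6 terms are: [-1.53, 1.81, 5.15, 8.49, 11.83, 15.17]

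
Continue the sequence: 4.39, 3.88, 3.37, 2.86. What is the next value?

Differences: 3.88 - 4.39 = -0.51
This is an arithmetic sequence with common difference d = -0.51.
Next term = 2.86 + -0.51 = 2.35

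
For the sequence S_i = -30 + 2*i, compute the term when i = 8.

S_8 = -30 + 2*8 = -30 + 16 = -14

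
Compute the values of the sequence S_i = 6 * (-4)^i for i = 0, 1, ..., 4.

This is a geometric sequence.
i=0: S_0 = 6 * (-4)^0 = 6
i=1: S_1 = 6 * (-4)^1 = -24
i=2: S_2 = 6 * (-4)^2 = 96
i=3: S_3 = 6 * (-4)^3 = -384
i=4: S_4 = 6 * (-4)^4 = 1536
The first 5 terms are: [6, -24, 96, -384, 1536]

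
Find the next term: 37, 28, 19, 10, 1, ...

Differences: 28 - 37 = -9
This is an arithmetic sequence with common difference d = -9.
Next term = 1 + -9 = -8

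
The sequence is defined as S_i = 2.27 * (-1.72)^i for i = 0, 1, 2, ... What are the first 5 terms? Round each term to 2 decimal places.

This is a geometric sequence.
i=0: S_0 = 2.27 * (-1.72)^0 = 2.27
i=1: S_1 = 2.27 * (-1.72)^1 ≈ -3.9
i=2: S_2 = 2.27 * (-1.72)^2 ≈ 6.72
i=3: S_3 = 2.27 * (-1.72)^3 ≈ -11.55
i=4: S_4 = 2.27 * (-1.72)^4 ≈ 19.87
The first 5 terms are: [2.27, -3.9, 6.72, -11.55, 19.87]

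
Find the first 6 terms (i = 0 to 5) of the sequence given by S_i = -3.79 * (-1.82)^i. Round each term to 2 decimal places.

This is a geometric sequence.
i=0: S_0 = -3.79 * (-1.82)^0 = -3.79
i=1: S_1 = -3.79 * (-1.82)^1 ≈ 6.9
i=2: S_2 = -3.79 * (-1.82)^2 ≈ -12.55
i=3: S_3 = -3.79 * (-1.82)^3 ≈ 22.85
i=4: S_4 = -3.79 * (-1.82)^4 ≈ -41.58
i=5: S_5 = -3.79 * (-1.82)^5 ≈ 75.68
The first 6 terms are: [-3.79, 6.9, -12.55, 22.85, -41.58, 75.68]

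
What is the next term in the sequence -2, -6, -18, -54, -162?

Ratios: -6 / -2 = 3.0
This is a geometric sequence with common ratio r = 3.
Next term = -162 * 3 = -486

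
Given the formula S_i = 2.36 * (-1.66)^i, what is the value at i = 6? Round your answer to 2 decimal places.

S_6 = 2.36 * (-1.66)^6 ≈ 2.36 * 20.9242 ≈ 49.38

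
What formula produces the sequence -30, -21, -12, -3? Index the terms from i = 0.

Check differences: -21 - -30 = 9
-12 - -21 = 9
Common difference d = 9.
First term a = -30.
Formula: S_i = -30 + 9*i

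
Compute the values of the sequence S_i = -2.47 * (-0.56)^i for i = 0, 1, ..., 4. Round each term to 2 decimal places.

This is a geometric sequence.
i=0: S_0 = -2.47 * (-0.56)^0 = -2.47
i=1: S_1 = -2.47 * (-0.56)^1 ≈ 1.38
i=2: S_2 = -2.47 * (-0.56)^2 ≈ -0.77
i=3: S_3 = -2.47 * (-0.56)^3 ≈ 0.43
i=4: S_4 = -2.47 * (-0.56)^4 ≈ -0.24
The first 5 terms are: [-2.47, 1.38, -0.77, 0.43, -0.24]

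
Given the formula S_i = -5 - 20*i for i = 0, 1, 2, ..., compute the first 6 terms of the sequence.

This is an arithmetic sequence.
i=0: S_0 = -5 + -20*0 = -5
i=1: S_1 = -5 + -20*1 = -25
i=2: S_2 = -5 + -20*2 = -45
i=3: S_3 = -5 + -20*3 = -65
i=4: S_4 = -5 + -20*4 = -85
i=5: S_5 = -5 + -20*5 = -105
The first 6 terms are: [-5, -25, -45, -65, -85, -105]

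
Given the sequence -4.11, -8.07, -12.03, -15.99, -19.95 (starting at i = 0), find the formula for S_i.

Check differences: -8.07 - -4.11 = -3.96
-12.03 - -8.07 = -3.96
Common difference d = -3.96.
First term a = -4.11.
Formula: S_i = -4.11 - 3.96*i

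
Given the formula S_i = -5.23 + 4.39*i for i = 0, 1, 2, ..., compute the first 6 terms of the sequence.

This is an arithmetic sequence.
i=0: S_0 = -5.23 + 4.39*0 = -5.23
i=1: S_1 = -5.23 + 4.39*1 = -0.84
i=2: S_2 = -5.23 + 4.39*2 = 3.55
i=3: S_3 = -5.23 + 4.39*3 = 7.94
i=4: S_4 = -5.23 + 4.39*4 = 12.33
i=5: S_5 = -5.23 + 4.39*5 = 16.72
The first 6 terms are: [-5.23, -0.84, 3.55, 7.94, 12.33, 16.72]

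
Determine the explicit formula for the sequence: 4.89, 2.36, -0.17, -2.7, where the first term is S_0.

Check differences: 2.36 - 4.89 = -2.53
-0.17 - 2.36 = -2.53
Common difference d = -2.53.
First term a = 4.89.
Formula: S_i = 4.89 - 2.53*i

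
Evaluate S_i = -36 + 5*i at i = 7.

S_7 = -36 + 5*7 = -36 + 35 = -1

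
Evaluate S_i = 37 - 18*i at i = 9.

S_9 = 37 + -18*9 = 37 + -162 = -125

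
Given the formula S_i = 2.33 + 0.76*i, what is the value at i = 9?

S_9 = 2.33 + 0.76*9 = 2.33 + 6.84 = 9.17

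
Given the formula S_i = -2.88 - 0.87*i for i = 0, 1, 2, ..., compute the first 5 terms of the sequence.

This is an arithmetic sequence.
i=0: S_0 = -2.88 + -0.87*0 = -2.88
i=1: S_1 = -2.88 + -0.87*1 = -3.75
i=2: S_2 = -2.88 + -0.87*2 = -4.62
i=3: S_3 = -2.88 + -0.87*3 = -5.49
i=4: S_4 = -2.88 + -0.87*4 = -6.36
The first 5 terms are: [-2.88, -3.75, -4.62, -5.49, -6.36]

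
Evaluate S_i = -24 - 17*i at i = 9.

S_9 = -24 + -17*9 = -24 + -153 = -177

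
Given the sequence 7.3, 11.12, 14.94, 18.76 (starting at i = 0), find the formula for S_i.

Check differences: 11.12 - 7.3 = 3.82
14.94 - 11.12 = 3.82
Common difference d = 3.82.
First term a = 7.3.
Formula: S_i = 7.30 + 3.82*i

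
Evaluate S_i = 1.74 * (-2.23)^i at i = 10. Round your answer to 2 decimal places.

S_10 = 1.74 * (-2.23)^10 ≈ 1.74 * 3041.2256 ≈ 5291.73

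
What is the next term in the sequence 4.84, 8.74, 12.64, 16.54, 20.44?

Differences: 8.74 - 4.84 = 3.9
This is an arithmetic sequence with common difference d = 3.9.
Next term = 20.44 + 3.9 = 24.34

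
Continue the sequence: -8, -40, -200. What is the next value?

Ratios: -40 / -8 = 5.0
This is a geometric sequence with common ratio r = 5.
Next term = -200 * 5 = -1000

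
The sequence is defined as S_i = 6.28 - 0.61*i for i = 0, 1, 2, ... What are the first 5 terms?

This is an arithmetic sequence.
i=0: S_0 = 6.28 + -0.61*0 = 6.28
i=1: S_1 = 6.28 + -0.61*1 = 5.67
i=2: S_2 = 6.28 + -0.61*2 = 5.06
i=3: S_3 = 6.28 + -0.61*3 = 4.45
i=4: S_4 = 6.28 + -0.61*4 = 3.84
The first 5 terms are: [6.28, 5.67, 5.06, 4.45, 3.84]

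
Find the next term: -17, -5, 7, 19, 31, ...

Differences: -5 - -17 = 12
This is an arithmetic sequence with common difference d = 12.
Next term = 31 + 12 = 43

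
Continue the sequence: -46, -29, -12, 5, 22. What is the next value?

Differences: -29 - -46 = 17
This is an arithmetic sequence with common difference d = 17.
Next term = 22 + 17 = 39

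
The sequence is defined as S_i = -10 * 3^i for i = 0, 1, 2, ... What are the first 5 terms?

This is a geometric sequence.
i=0: S_0 = -10 * 3^0 = -10
i=1: S_1 = -10 * 3^1 = -30
i=2: S_2 = -10 * 3^2 = -90
i=3: S_3 = -10 * 3^3 = -270
i=4: S_4 = -10 * 3^4 = -810
The first 5 terms are: [-10, -30, -90, -270, -810]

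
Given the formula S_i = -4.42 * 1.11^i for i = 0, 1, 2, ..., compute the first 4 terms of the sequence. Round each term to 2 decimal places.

This is a geometric sequence.
i=0: S_0 = -4.42 * 1.11^0 = -4.42
i=1: S_1 = -4.42 * 1.11^1 ≈ -4.91
i=2: S_2 = -4.42 * 1.11^2 ≈ -5.45
i=3: S_3 = -4.42 * 1.11^3 ≈ -6.04
The first 4 terms are: [-4.42, -4.91, -5.45, -6.04]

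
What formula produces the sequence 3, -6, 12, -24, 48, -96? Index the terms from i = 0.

Check ratios: -6 / 3 = -2.0
Common ratio r = -2.
First term a = 3.
Formula: S_i = 3 * (-2)^i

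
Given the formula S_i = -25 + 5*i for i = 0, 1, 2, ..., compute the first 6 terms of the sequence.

This is an arithmetic sequence.
i=0: S_0 = -25 + 5*0 = -25
i=1: S_1 = -25 + 5*1 = -20
i=2: S_2 = -25 + 5*2 = -15
i=3: S_3 = -25 + 5*3 = -10
i=4: S_4 = -25 + 5*4 = -5
i=5: S_5 = -25 + 5*5 = 0
The first 6 terms are: [-25, -20, -15, -10, -5, 0]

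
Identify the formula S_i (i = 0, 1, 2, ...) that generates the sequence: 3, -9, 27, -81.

Check ratios: -9 / 3 = -3.0
Common ratio r = -3.
First term a = 3.
Formula: S_i = 3 * (-3)^i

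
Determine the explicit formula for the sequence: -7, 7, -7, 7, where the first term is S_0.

Check ratios: 7 / -7 = -1.0
Common ratio r = -1.
First term a = -7.
Formula: S_i = -7 * (-1)^i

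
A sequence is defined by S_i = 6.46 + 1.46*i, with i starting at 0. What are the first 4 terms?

This is an arithmetic sequence.
i=0: S_0 = 6.46 + 1.46*0 = 6.46
i=1: S_1 = 6.46 + 1.46*1 = 7.92
i=2: S_2 = 6.46 + 1.46*2 = 9.38
i=3: S_3 = 6.46 + 1.46*3 = 10.84
The first 4 terms are: [6.46, 7.92, 9.38, 10.84]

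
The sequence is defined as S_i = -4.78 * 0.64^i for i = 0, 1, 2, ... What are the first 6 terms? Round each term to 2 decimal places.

This is a geometric sequence.
i=0: S_0 = -4.78 * 0.64^0 = -4.78
i=1: S_1 = -4.78 * 0.64^1 ≈ -3.06
i=2: S_2 = -4.78 * 0.64^2 ≈ -1.96
i=3: S_3 = -4.78 * 0.64^3 ≈ -1.25
i=4: S_4 = -4.78 * 0.64^4 ≈ -0.8
i=5: S_5 = -4.78 * 0.64^5 ≈ -0.51
The first 6 terms are: [-4.78, -3.06, -1.96, -1.25, -0.8, -0.51]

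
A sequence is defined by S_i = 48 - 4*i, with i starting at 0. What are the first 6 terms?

This is an arithmetic sequence.
i=0: S_0 = 48 + -4*0 = 48
i=1: S_1 = 48 + -4*1 = 44
i=2: S_2 = 48 + -4*2 = 40
i=3: S_3 = 48 + -4*3 = 36
i=4: S_4 = 48 + -4*4 = 32
i=5: S_5 = 48 + -4*5 = 28
The first 6 terms are: [48, 44, 40, 36, 32, 28]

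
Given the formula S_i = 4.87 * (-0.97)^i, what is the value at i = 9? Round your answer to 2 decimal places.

S_9 = 4.87 * (-0.97)^9 ≈ 4.87 * -0.7602 ≈ -3.7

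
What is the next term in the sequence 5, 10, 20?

Ratios: 10 / 5 = 2.0
This is a geometric sequence with common ratio r = 2.
Next term = 20 * 2 = 40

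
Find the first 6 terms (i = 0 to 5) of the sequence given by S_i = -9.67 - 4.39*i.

This is an arithmetic sequence.
i=0: S_0 = -9.67 + -4.39*0 = -9.67
i=1: S_1 = -9.67 + -4.39*1 = -14.06
i=2: S_2 = -9.67 + -4.39*2 = -18.45
i=3: S_3 = -9.67 + -4.39*3 = -22.84
i=4: S_4 = -9.67 + -4.39*4 = -27.23
i=5: S_5 = -9.67 + -4.39*5 = -31.62
The first 6 terms are: [-9.67, -14.06, -18.45, -22.84, -27.23, -31.62]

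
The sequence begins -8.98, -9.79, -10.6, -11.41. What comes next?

Differences: -9.79 - -8.98 = -0.81
This is an arithmetic sequence with common difference d = -0.81.
Next term = -11.41 + -0.81 = -12.22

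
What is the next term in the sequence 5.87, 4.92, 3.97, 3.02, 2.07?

Differences: 4.92 - 5.87 = -0.95
This is an arithmetic sequence with common difference d = -0.95.
Next term = 2.07 + -0.95 = 1.12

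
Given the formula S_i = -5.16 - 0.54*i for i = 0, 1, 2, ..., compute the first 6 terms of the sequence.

This is an arithmetic sequence.
i=0: S_0 = -5.16 + -0.54*0 = -5.16
i=1: S_1 = -5.16 + -0.54*1 = -5.7
i=2: S_2 = -5.16 + -0.54*2 = -6.24
i=3: S_3 = -5.16 + -0.54*3 = -6.78
i=4: S_4 = -5.16 + -0.54*4 = -7.32
i=5: S_5 = -5.16 + -0.54*5 = -7.86
The first 6 terms are: [-5.16, -5.7, -6.24, -6.78, -7.32, -7.86]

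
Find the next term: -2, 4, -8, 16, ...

Ratios: 4 / -2 = -2.0
This is a geometric sequence with common ratio r = -2.
Next term = 16 * -2 = -32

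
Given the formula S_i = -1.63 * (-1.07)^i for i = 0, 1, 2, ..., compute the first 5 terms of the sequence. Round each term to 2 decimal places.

This is a geometric sequence.
i=0: S_0 = -1.63 * (-1.07)^0 = -1.63
i=1: S_1 = -1.63 * (-1.07)^1 ≈ 1.74
i=2: S_2 = -1.63 * (-1.07)^2 ≈ -1.87
i=3: S_3 = -1.63 * (-1.07)^3 ≈ 2.0
i=4: S_4 = -1.63 * (-1.07)^4 ≈ -2.14
The first 5 terms are: [-1.63, 1.74, -1.87, 2.0, -2.14]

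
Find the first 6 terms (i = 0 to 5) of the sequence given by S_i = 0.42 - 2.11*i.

This is an arithmetic sequence.
i=0: S_0 = 0.42 + -2.11*0 = 0.42
i=1: S_1 = 0.42 + -2.11*1 = -1.69
i=2: S_2 = 0.42 + -2.11*2 = -3.8
i=3: S_3 = 0.42 + -2.11*3 = -5.91
i=4: S_4 = 0.42 + -2.11*4 = -8.02
i=5: S_5 = 0.42 + -2.11*5 = -10.13
The first 6 terms are: [0.42, -1.69, -3.8, -5.91, -8.02, -10.13]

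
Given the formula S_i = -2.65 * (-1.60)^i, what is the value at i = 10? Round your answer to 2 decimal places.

S_10 = -2.65 * (-1.6)^10 ≈ -2.65 * 109.9512 ≈ -291.37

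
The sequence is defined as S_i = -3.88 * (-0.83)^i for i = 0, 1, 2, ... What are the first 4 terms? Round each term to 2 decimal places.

This is a geometric sequence.
i=0: S_0 = -3.88 * (-0.83)^0 = -3.88
i=1: S_1 = -3.88 * (-0.83)^1 ≈ 3.22
i=2: S_2 = -3.88 * (-0.83)^2 ≈ -2.67
i=3: S_3 = -3.88 * (-0.83)^3 ≈ 2.22
The first 4 terms are: [-3.88, 3.22, -2.67, 2.22]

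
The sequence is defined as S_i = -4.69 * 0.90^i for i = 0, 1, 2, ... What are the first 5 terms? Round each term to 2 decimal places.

This is a geometric sequence.
i=0: S_0 = -4.69 * 0.9^0 = -4.69
i=1: S_1 = -4.69 * 0.9^1 ≈ -4.22
i=2: S_2 = -4.69 * 0.9^2 ≈ -3.8
i=3: S_3 = -4.69 * 0.9^3 ≈ -3.42
i=4: S_4 = -4.69 * 0.9^4 ≈ -3.08
The first 5 terms are: [-4.69, -4.22, -3.8, -3.42, -3.08]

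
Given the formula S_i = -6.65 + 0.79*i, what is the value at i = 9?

S_9 = -6.65 + 0.79*9 = -6.65 + 7.11 = 0.46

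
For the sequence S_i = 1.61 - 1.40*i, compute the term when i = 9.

S_9 = 1.61 + -1.4*9 = 1.61 + -12.6 = -10.99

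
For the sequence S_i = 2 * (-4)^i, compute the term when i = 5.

S_5 = 2 * (-4)^5 = 2 * -1024 = -2048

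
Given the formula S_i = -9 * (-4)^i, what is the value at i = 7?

S_7 = -9 * (-4)^7 = -9 * -16384 = 147456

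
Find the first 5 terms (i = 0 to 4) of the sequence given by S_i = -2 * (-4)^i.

This is a geometric sequence.
i=0: S_0 = -2 * (-4)^0 = -2
i=1: S_1 = -2 * (-4)^1 = 8
i=2: S_2 = -2 * (-4)^2 = -32
i=3: S_3 = -2 * (-4)^3 = 128
i=4: S_4 = -2 * (-4)^4 = -512
The first 5 terms are: [-2, 8, -32, 128, -512]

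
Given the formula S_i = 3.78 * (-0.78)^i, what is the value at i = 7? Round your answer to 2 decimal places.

S_7 = 3.78 * (-0.78)^7 ≈ 3.78 * -0.1757 ≈ -0.66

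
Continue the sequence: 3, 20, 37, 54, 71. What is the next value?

Differences: 20 - 3 = 17
This is an arithmetic sequence with common difference d = 17.
Next term = 71 + 17 = 88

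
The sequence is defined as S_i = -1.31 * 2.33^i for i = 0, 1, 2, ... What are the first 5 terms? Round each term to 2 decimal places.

This is a geometric sequence.
i=0: S_0 = -1.31 * 2.33^0 = -1.31
i=1: S_1 = -1.31 * 2.33^1 ≈ -3.05
i=2: S_2 = -1.31 * 2.33^2 ≈ -7.11
i=3: S_3 = -1.31 * 2.33^3 ≈ -16.57
i=4: S_4 = -1.31 * 2.33^4 ≈ -38.61
The first 5 terms are: [-1.31, -3.05, -7.11, -16.57, -38.61]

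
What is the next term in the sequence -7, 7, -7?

Ratios: 7 / -7 = -1.0
This is a geometric sequence with common ratio r = -1.
Next term = -7 * -1 = 7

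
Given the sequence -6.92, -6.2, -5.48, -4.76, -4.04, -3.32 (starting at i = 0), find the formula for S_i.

Check differences: -6.2 - -6.92 = 0.72
-5.48 - -6.2 = 0.72
Common difference d = 0.72.
First term a = -6.92.
Formula: S_i = -6.92 + 0.72*i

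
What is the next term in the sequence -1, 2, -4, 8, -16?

Ratios: 2 / -1 = -2.0
This is a geometric sequence with common ratio r = -2.
Next term = -16 * -2 = 32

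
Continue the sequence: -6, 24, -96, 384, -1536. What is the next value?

Ratios: 24 / -6 = -4.0
This is a geometric sequence with common ratio r = -4.
Next term = -1536 * -4 = 6144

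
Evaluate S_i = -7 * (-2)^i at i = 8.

S_8 = -7 * (-2)^8 = -7 * 256 = -1792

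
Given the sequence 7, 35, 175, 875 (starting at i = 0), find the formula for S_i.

Check ratios: 35 / 7 = 5.0
Common ratio r = 5.
First term a = 7.
Formula: S_i = 7 * 5^i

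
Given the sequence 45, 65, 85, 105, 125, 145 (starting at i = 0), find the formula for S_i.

Check differences: 65 - 45 = 20
85 - 65 = 20
Common difference d = 20.
First term a = 45.
Formula: S_i = 45 + 20*i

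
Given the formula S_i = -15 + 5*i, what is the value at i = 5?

S_5 = -15 + 5*5 = -15 + 25 = 10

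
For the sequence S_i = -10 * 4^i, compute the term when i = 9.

S_9 = -10 * 4^9 = -10 * 262144 = -2621440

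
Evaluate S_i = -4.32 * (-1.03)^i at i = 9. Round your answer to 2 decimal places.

S_9 = -4.32 * (-1.03)^9 ≈ -4.32 * -1.3048 ≈ 5.64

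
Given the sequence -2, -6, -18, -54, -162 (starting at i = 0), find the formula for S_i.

Check ratios: -6 / -2 = 3.0
Common ratio r = 3.
First term a = -2.
Formula: S_i = -2 * 3^i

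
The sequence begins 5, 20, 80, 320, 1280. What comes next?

Ratios: 20 / 5 = 4.0
This is a geometric sequence with common ratio r = 4.
Next term = 1280 * 4 = 5120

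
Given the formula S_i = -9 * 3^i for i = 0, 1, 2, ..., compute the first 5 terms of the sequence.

This is a geometric sequence.
i=0: S_0 = -9 * 3^0 = -9
i=1: S_1 = -9 * 3^1 = -27
i=2: S_2 = -9 * 3^2 = -81
i=3: S_3 = -9 * 3^3 = -243
i=4: S_4 = -9 * 3^4 = -729
The first 5 terms are: [-9, -27, -81, -243, -729]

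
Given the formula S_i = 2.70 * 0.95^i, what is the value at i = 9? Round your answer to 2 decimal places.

S_9 = 2.7 * 0.95^9 ≈ 2.7 * 0.6302 ≈ 1.7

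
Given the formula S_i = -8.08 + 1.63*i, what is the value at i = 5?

S_5 = -8.08 + 1.63*5 = -8.08 + 8.15 = 0.07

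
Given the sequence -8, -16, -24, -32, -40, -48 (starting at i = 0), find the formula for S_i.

Check differences: -16 - -8 = -8
-24 - -16 = -8
Common difference d = -8.
First term a = -8.
Formula: S_i = -8 - 8*i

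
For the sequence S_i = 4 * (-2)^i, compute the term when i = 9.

S_9 = 4 * (-2)^9 = 4 * -512 = -2048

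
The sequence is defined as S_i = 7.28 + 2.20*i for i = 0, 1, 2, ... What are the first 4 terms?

This is an arithmetic sequence.
i=0: S_0 = 7.28 + 2.2*0 = 7.28
i=1: S_1 = 7.28 + 2.2*1 = 9.48
i=2: S_2 = 7.28 + 2.2*2 = 11.68
i=3: S_3 = 7.28 + 2.2*3 = 13.88
The first 4 terms are: [7.28, 9.48, 11.68, 13.88]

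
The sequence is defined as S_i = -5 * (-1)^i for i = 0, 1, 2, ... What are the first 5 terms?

This is a geometric sequence.
i=0: S_0 = -5 * (-1)^0 = -5
i=1: S_1 = -5 * (-1)^1 = 5
i=2: S_2 = -5 * (-1)^2 = -5
i=3: S_3 = -5 * (-1)^3 = 5
i=4: S_4 = -5 * (-1)^4 = -5
The first 5 terms are: [-5, 5, -5, 5, -5]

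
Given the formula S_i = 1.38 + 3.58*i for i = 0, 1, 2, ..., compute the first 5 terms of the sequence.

This is an arithmetic sequence.
i=0: S_0 = 1.38 + 3.58*0 = 1.38
i=1: S_1 = 1.38 + 3.58*1 = 4.96
i=2: S_2 = 1.38 + 3.58*2 = 8.54
i=3: S_3 = 1.38 + 3.58*3 = 12.12
i=4: S_4 = 1.38 + 3.58*4 = 15.7
The first 5 terms are: [1.38, 4.96, 8.54, 12.12, 15.7]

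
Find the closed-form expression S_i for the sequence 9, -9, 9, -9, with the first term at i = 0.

Check ratios: -9 / 9 = -1.0
Common ratio r = -1.
First term a = 9.
Formula: S_i = 9 * (-1)^i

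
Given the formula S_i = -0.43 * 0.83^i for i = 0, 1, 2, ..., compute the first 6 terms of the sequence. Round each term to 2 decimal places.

This is a geometric sequence.
i=0: S_0 = -0.43 * 0.83^0 = -0.43
i=1: S_1 = -0.43 * 0.83^1 ≈ -0.36
i=2: S_2 = -0.43 * 0.83^2 ≈ -0.3
i=3: S_3 = -0.43 * 0.83^3 ≈ -0.25
i=4: S_4 = -0.43 * 0.83^4 ≈ -0.2
i=5: S_5 = -0.43 * 0.83^5 ≈ -0.17
The first 6 terms are: [-0.43, -0.36, -0.3, -0.25, -0.2, -0.17]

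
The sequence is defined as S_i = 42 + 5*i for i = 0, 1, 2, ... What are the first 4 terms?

This is an arithmetic sequence.
i=0: S_0 = 42 + 5*0 = 42
i=1: S_1 = 42 + 5*1 = 47
i=2: S_2 = 42 + 5*2 = 52
i=3: S_3 = 42 + 5*3 = 57
The first 4 terms are: [42, 47, 52, 57]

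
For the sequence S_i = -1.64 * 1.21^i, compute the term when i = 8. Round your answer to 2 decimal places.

S_8 = -1.64 * 1.21^8 ≈ -1.64 * 4.595 ≈ -7.54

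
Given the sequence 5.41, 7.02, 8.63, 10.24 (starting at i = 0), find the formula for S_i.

Check differences: 7.02 - 5.41 = 1.61
8.63 - 7.02 = 1.61
Common difference d = 1.61.
First term a = 5.41.
Formula: S_i = 5.41 + 1.61*i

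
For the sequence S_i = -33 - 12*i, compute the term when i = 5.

S_5 = -33 + -12*5 = -33 + -60 = -93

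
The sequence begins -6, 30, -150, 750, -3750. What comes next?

Ratios: 30 / -6 = -5.0
This is a geometric sequence with common ratio r = -5.
Next term = -3750 * -5 = 18750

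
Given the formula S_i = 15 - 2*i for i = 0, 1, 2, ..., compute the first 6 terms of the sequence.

This is an arithmetic sequence.
i=0: S_0 = 15 + -2*0 = 15
i=1: S_1 = 15 + -2*1 = 13
i=2: S_2 = 15 + -2*2 = 11
i=3: S_3 = 15 + -2*3 = 9
i=4: S_4 = 15 + -2*4 = 7
i=5: S_5 = 15 + -2*5 = 5
The first 6 terms are: [15, 13, 11, 9, 7, 5]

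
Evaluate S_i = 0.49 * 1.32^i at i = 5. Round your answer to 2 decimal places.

S_5 = 0.49 * 1.32^5 ≈ 0.49 * 4.0075 ≈ 1.96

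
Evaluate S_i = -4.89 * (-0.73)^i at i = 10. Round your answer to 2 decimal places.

S_10 = -4.89 * (-0.73)^10 ≈ -4.89 * 0.043 ≈ -0.21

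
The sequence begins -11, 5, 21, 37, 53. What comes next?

Differences: 5 - -11 = 16
This is an arithmetic sequence with common difference d = 16.
Next term = 53 + 16 = 69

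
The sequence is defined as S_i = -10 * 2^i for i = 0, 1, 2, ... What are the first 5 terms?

This is a geometric sequence.
i=0: S_0 = -10 * 2^0 = -10
i=1: S_1 = -10 * 2^1 = -20
i=2: S_2 = -10 * 2^2 = -40
i=3: S_3 = -10 * 2^3 = -80
i=4: S_4 = -10 * 2^4 = -160
The first 5 terms are: [-10, -20, -40, -80, -160]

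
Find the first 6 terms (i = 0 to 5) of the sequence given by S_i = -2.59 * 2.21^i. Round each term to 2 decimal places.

This is a geometric sequence.
i=0: S_0 = -2.59 * 2.21^0 = -2.59
i=1: S_1 = -2.59 * 2.21^1 ≈ -5.72
i=2: S_2 = -2.59 * 2.21^2 ≈ -12.65
i=3: S_3 = -2.59 * 2.21^3 ≈ -27.96
i=4: S_4 = -2.59 * 2.21^4 ≈ -61.78
i=5: S_5 = -2.59 * 2.21^5 ≈ -136.54
The first 6 terms are: [-2.59, -5.72, -12.65, -27.96, -61.78, -136.54]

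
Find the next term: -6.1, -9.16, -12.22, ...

Differences: -9.16 - -6.1 = -3.06
This is an arithmetic sequence with common difference d = -3.06.
Next term = -12.22 + -3.06 = -15.28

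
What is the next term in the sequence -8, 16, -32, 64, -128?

Ratios: 16 / -8 = -2.0
This is a geometric sequence with common ratio r = -2.
Next term = -128 * -2 = 256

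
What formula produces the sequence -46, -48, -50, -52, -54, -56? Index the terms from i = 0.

Check differences: -48 - -46 = -2
-50 - -48 = -2
Common difference d = -2.
First term a = -46.
Formula: S_i = -46 - 2*i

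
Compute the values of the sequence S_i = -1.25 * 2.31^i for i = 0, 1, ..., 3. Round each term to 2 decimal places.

This is a geometric sequence.
i=0: S_0 = -1.25 * 2.31^0 = -1.25
i=1: S_1 = -1.25 * 2.31^1 ≈ -2.89
i=2: S_2 = -1.25 * 2.31^2 ≈ -6.67
i=3: S_3 = -1.25 * 2.31^3 ≈ -15.41
The first 4 terms are: [-1.25, -2.89, -6.67, -15.41]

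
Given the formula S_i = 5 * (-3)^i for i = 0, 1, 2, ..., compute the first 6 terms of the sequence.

This is a geometric sequence.
i=0: S_0 = 5 * (-3)^0 = 5
i=1: S_1 = 5 * (-3)^1 = -15
i=2: S_2 = 5 * (-3)^2 = 45
i=3: S_3 = 5 * (-3)^3 = -135
i=4: S_4 = 5 * (-3)^4 = 405
i=5: S_5 = 5 * (-3)^5 = -1215
The first 6 terms are: [5, -15, 45, -135, 405, -1215]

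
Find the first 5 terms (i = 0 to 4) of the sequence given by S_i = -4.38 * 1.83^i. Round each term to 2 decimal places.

This is a geometric sequence.
i=0: S_0 = -4.38 * 1.83^0 = -4.38
i=1: S_1 = -4.38 * 1.83^1 ≈ -8.02
i=2: S_2 = -4.38 * 1.83^2 ≈ -14.67
i=3: S_3 = -4.38 * 1.83^3 ≈ -26.84
i=4: S_4 = -4.38 * 1.83^4 ≈ -49.12
The first 5 terms are: [-4.38, -8.02, -14.67, -26.84, -49.12]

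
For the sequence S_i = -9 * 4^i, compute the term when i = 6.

S_6 = -9 * 4^6 = -9 * 4096 = -36864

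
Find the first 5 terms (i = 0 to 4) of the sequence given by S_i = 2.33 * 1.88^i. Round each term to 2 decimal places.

This is a geometric sequence.
i=0: S_0 = 2.33 * 1.88^0 = 2.33
i=1: S_1 = 2.33 * 1.88^1 ≈ 4.38
i=2: S_2 = 2.33 * 1.88^2 ≈ 8.24
i=3: S_3 = 2.33 * 1.88^3 ≈ 15.48
i=4: S_4 = 2.33 * 1.88^4 ≈ 29.11
The first 5 terms are: [2.33, 4.38, 8.24, 15.48, 29.11]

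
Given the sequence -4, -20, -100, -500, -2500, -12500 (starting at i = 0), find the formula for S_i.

Check ratios: -20 / -4 = 5.0
Common ratio r = 5.
First term a = -4.
Formula: S_i = -4 * 5^i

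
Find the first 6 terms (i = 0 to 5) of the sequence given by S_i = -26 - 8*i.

This is an arithmetic sequence.
i=0: S_0 = -26 + -8*0 = -26
i=1: S_1 = -26 + -8*1 = -34
i=2: S_2 = -26 + -8*2 = -42
i=3: S_3 = -26 + -8*3 = -50
i=4: S_4 = -26 + -8*4 = -58
i=5: S_5 = -26 + -8*5 = -66
The first 6 terms are: [-26, -34, -42, -50, -58, -66]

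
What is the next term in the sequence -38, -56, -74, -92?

Differences: -56 - -38 = -18
This is an arithmetic sequence with common difference d = -18.
Next term = -92 + -18 = -110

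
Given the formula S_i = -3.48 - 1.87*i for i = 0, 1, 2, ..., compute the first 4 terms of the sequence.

This is an arithmetic sequence.
i=0: S_0 = -3.48 + -1.87*0 = -3.48
i=1: S_1 = -3.48 + -1.87*1 = -5.35
i=2: S_2 = -3.48 + -1.87*2 = -7.22
i=3: S_3 = -3.48 + -1.87*3 = -9.09
The first 4 terms are: [-3.48, -5.35, -7.22, -9.09]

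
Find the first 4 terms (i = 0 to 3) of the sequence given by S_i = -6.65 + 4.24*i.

This is an arithmetic sequence.
i=0: S_0 = -6.65 + 4.24*0 = -6.65
i=1: S_1 = -6.65 + 4.24*1 = -2.41
i=2: S_2 = -6.65 + 4.24*2 = 1.83
i=3: S_3 = -6.65 + 4.24*3 = 6.07
The first 4 terms are: [-6.65, -2.41, 1.83, 6.07]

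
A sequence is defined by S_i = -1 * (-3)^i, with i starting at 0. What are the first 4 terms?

This is a geometric sequence.
i=0: S_0 = -1 * (-3)^0 = -1
i=1: S_1 = -1 * (-3)^1 = 3
i=2: S_2 = -1 * (-3)^2 = -9
i=3: S_3 = -1 * (-3)^3 = 27
The first 4 terms are: [-1, 3, -9, 27]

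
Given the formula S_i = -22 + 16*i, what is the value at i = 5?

S_5 = -22 + 16*5 = -22 + 80 = 58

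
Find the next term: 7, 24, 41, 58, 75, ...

Differences: 24 - 7 = 17
This is an arithmetic sequence with common difference d = 17.
Next term = 75 + 17 = 92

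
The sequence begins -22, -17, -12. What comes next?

Differences: -17 - -22 = 5
This is an arithmetic sequence with common difference d = 5.
Next term = -12 + 5 = -7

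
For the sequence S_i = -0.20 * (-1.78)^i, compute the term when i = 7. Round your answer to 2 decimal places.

S_7 = -0.2 * (-1.78)^7 ≈ -0.2 * -56.6161 ≈ 11.32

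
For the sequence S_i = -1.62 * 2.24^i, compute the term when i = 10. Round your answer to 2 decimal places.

S_10 = -1.62 * 2.24^10 ≈ -1.62 * 3180.3886 ≈ -5152.23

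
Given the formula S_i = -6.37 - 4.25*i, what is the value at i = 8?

S_8 = -6.37 + -4.25*8 = -6.37 + -34.0 = -40.37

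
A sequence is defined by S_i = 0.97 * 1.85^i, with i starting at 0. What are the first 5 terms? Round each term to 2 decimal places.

This is a geometric sequence.
i=0: S_0 = 0.97 * 1.85^0 = 0.97
i=1: S_1 = 0.97 * 1.85^1 ≈ 1.79
i=2: S_2 = 0.97 * 1.85^2 ≈ 3.32
i=3: S_3 = 0.97 * 1.85^3 ≈ 6.14
i=4: S_4 = 0.97 * 1.85^4 ≈ 11.36
The first 5 terms are: [0.97, 1.79, 3.32, 6.14, 11.36]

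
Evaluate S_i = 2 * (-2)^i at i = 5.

S_5 = 2 * (-2)^5 = 2 * -32 = -64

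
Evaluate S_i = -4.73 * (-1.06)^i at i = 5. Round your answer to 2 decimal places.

S_5 = -4.73 * (-1.06)^5 ≈ -4.73 * -1.3382 ≈ 6.33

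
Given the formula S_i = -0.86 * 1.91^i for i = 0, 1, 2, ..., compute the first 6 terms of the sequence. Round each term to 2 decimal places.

This is a geometric sequence.
i=0: S_0 = -0.86 * 1.91^0 = -0.86
i=1: S_1 = -0.86 * 1.91^1 ≈ -1.64
i=2: S_2 = -0.86 * 1.91^2 ≈ -3.14
i=3: S_3 = -0.86 * 1.91^3 ≈ -5.99
i=4: S_4 = -0.86 * 1.91^4 ≈ -11.45
i=5: S_5 = -0.86 * 1.91^5 ≈ -21.86
The first 6 terms are: [-0.86, -1.64, -3.14, -5.99, -11.45, -21.86]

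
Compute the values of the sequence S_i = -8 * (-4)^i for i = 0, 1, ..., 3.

This is a geometric sequence.
i=0: S_0 = -8 * (-4)^0 = -8
i=1: S_1 = -8 * (-4)^1 = 32
i=2: S_2 = -8 * (-4)^2 = -128
i=3: S_3 = -8 * (-4)^3 = 512
The first 4 terms are: [-8, 32, -128, 512]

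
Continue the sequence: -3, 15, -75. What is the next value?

Ratios: 15 / -3 = -5.0
This is a geometric sequence with common ratio r = -5.
Next term = -75 * -5 = 375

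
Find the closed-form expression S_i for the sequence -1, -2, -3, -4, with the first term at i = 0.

Check differences: -2 - -1 = -1
-3 - -2 = -1
Common difference d = -1.
First term a = -1.
Formula: S_i = -1 - 1*i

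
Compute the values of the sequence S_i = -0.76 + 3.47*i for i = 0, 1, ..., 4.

This is an arithmetic sequence.
i=0: S_0 = -0.76 + 3.47*0 = -0.76
i=1: S_1 = -0.76 + 3.47*1 = 2.71
i=2: S_2 = -0.76 + 3.47*2 = 6.18
i=3: S_3 = -0.76 + 3.47*3 = 9.65
i=4: S_4 = -0.76 + 3.47*4 = 13.12
The first 5 terms are: [-0.76, 2.71, 6.18, 9.65, 13.12]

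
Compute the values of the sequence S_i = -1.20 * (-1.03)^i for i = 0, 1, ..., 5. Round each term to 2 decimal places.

This is a geometric sequence.
i=0: S_0 = -1.2 * (-1.03)^0 = -1.2
i=1: S_1 = -1.2 * (-1.03)^1 ≈ 1.24
i=2: S_2 = -1.2 * (-1.03)^2 ≈ -1.27
i=3: S_3 = -1.2 * (-1.03)^3 ≈ 1.31
i=4: S_4 = -1.2 * (-1.03)^4 ≈ -1.35
i=5: S_5 = -1.2 * (-1.03)^5 ≈ 1.39
The first 6 terms are: [-1.2, 1.24, -1.27, 1.31, -1.35, 1.39]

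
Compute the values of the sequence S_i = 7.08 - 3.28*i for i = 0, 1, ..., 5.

This is an arithmetic sequence.
i=0: S_0 = 7.08 + -3.28*0 = 7.08
i=1: S_1 = 7.08 + -3.28*1 = 3.8
i=2: S_2 = 7.08 + -3.28*2 = 0.52
i=3: S_3 = 7.08 + -3.28*3 = -2.76
i=4: S_4 = 7.08 + -3.28*4 = -6.04
i=5: S_5 = 7.08 + -3.28*5 = -9.32
The first 6 terms are: [7.08, 3.8, 0.52, -2.76, -6.04, -9.32]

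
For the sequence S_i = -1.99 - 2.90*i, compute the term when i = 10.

S_10 = -1.99 + -2.9*10 = -1.99 + -29.0 = -30.99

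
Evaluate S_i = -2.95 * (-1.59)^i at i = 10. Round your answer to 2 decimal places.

S_10 = -2.95 * (-1.59)^10 ≈ -2.95 * 103.2693 ≈ -304.64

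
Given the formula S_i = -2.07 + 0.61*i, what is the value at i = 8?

S_8 = -2.07 + 0.61*8 = -2.07 + 4.88 = 2.81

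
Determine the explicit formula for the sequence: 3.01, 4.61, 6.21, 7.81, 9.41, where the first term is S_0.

Check differences: 4.61 - 3.01 = 1.6
6.21 - 4.61 = 1.6
Common difference d = 1.6.
First term a = 3.01.
Formula: S_i = 3.01 + 1.60*i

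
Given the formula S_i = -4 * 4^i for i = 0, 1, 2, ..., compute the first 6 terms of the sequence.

This is a geometric sequence.
i=0: S_0 = -4 * 4^0 = -4
i=1: S_1 = -4 * 4^1 = -16
i=2: S_2 = -4 * 4^2 = -64
i=3: S_3 = -4 * 4^3 = -256
i=4: S_4 = -4 * 4^4 = -1024
i=5: S_5 = -4 * 4^5 = -4096
The first 6 terms are: [-4, -16, -64, -256, -1024, -4096]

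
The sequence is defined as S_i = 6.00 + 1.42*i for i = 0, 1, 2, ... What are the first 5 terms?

This is an arithmetic sequence.
i=0: S_0 = 6.0 + 1.42*0 = 6.0
i=1: S_1 = 6.0 + 1.42*1 = 7.42
i=2: S_2 = 6.0 + 1.42*2 = 8.84
i=3: S_3 = 6.0 + 1.42*3 = 10.26
i=4: S_4 = 6.0 + 1.42*4 = 11.68
The first 5 terms are: [6.0, 7.42, 8.84, 10.26, 11.68]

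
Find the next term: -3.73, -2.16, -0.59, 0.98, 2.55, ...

Differences: -2.16 - -3.73 = 1.57
This is an arithmetic sequence with common difference d = 1.57.
Next term = 2.55 + 1.57 = 4.12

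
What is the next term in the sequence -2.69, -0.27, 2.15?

Differences: -0.27 - -2.69 = 2.42
This is an arithmetic sequence with common difference d = 2.42.
Next term = 2.15 + 2.42 = 4.57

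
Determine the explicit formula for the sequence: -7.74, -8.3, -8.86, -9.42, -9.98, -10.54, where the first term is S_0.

Check differences: -8.3 - -7.74 = -0.56
-8.86 - -8.3 = -0.56
Common difference d = -0.56.
First term a = -7.74.
Formula: S_i = -7.74 - 0.56*i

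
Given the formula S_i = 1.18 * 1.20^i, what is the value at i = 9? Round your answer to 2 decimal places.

S_9 = 1.18 * 1.2^9 ≈ 1.18 * 5.1598 ≈ 6.09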